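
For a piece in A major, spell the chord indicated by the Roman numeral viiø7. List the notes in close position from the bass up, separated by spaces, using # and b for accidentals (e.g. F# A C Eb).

The numeral's case and figure indicate a half-diminished seventh chord. In A major its root, scale degree 7, is G#.
That chord is spelled G#-B-D-F#.

G# B D F#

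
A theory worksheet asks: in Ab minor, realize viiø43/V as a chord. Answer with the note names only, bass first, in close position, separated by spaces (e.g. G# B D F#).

The slash marks an applied leading-tone chord: viio of V. In Ab minor, V is Eb, so the leading tone to it is D, a half step below.
Building a half-diminished seventh chord on D gives D-F-Ab-C.
With the 43 figure the chord is in second inversion; from the bass Ab upward in close position it reads Ab-C-D-F.

Ab C D F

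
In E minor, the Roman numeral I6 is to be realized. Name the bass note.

G#

I in E minor has root E; the chord is E-G#-B.
The figure 6 means first inversion — the third is in the bass.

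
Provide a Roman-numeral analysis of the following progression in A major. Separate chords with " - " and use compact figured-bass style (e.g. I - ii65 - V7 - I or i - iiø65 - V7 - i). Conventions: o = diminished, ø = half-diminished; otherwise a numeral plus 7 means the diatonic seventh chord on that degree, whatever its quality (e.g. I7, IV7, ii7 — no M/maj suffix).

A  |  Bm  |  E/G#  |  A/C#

A: major triad on A = scale degree 1 → I.
Bm: root B is the supertonic; minor triad there is ii.
E/G# has root E, degree 5 in A major, so V6.
A/C#: root A is the tonic; major triad there is I6.

I - ii - V6 - I6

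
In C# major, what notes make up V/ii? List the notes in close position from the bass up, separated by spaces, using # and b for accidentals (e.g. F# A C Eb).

A# C## E#

V/ii is a secondary dominant — the dominant triad of ii. ii in C# major is D#, so the applied chord's root is A#, a perfect fifth above.
Building a major triad on A# gives A#-C##-E#.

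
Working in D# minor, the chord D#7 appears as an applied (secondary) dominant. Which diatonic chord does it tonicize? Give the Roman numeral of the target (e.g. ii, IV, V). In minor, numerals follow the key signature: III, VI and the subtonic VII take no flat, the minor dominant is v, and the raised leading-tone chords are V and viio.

iv

The chord is a dominant seventh chord on D#.
A dominant resolves down a perfect fifth: D# → G#. In D# minor, G# is scale degree 4, i.e. iv.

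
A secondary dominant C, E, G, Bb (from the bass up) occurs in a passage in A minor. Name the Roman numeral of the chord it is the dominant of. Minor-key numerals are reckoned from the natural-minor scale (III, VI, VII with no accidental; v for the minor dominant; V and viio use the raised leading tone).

VI

The chord is a dominant seventh chord on C.
A dominant resolves down a perfect fifth: C → F. In A minor, F is scale degree 6, i.e. VI.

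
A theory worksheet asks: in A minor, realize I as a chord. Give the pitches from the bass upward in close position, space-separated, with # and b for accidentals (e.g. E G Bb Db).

A C# E

Scale degree 1 in A minor is A; here the chord built on it is altered to a major triad. I is the major tonic (Picardy third), borrowed from the parallel major.
So the chord is A-C#-E.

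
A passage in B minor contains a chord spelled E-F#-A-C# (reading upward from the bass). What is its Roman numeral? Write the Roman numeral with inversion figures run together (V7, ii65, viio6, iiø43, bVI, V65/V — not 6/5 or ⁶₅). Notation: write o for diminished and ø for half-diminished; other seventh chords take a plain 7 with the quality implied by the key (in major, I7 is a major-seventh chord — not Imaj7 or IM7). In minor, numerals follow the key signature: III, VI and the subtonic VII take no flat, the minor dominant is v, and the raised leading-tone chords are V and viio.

v42

Stacked in thirds the chord is F#-A-C#-E: a minor seventh chord on F#.
In B minor, F# is the dominant; the diatonic minor seventh chord there is v7.
With E in the bass the chord is in third inversion, so the figured bass is 42.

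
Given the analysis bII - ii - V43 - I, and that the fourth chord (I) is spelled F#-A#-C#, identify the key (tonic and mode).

I is given as F#-A#-C# — a major triad with root F#.
If F# is scale degree 1 and the mode makes that degree carry a major triad, the tonic is F# and the mode is major.

F# major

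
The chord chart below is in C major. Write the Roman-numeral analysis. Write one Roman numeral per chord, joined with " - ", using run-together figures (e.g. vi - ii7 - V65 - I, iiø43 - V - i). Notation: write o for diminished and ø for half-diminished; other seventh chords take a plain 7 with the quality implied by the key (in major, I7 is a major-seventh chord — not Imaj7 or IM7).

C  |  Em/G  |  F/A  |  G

C has root C, degree 1 in C major, so I.
Em/G: minor triad on E = scale degree 3 → iii6.
F/A: root F is the subdominant; major triad there is IV6.
G: root G is the dominant; major triad there is V.

I - iii6 - IV6 - V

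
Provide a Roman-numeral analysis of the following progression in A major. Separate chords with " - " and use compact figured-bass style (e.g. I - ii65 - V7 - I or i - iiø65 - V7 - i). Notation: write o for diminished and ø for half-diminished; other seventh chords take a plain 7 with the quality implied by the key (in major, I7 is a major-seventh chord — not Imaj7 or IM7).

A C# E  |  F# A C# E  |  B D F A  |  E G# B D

A-C#-E: root A is the tonic; major triad there is I.
F#-A-C#-E: minor seventh chord on F# = scale degree 6 → vi7.
B-D-F-A: half-diminished seventh chord on B — chromatic; iiø7 (borrowed from the parallel minor).
E-G#-B-D: root E is the dominant; dominant seventh chord there is V7.

I - vi7 - iiø7 - V7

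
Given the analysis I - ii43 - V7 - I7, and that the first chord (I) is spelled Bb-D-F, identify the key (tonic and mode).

Bb major

The chord Bb is a major triad rooted on Bb; its label is I.
If Bb is scale degree 1 and the mode makes that degree carry a major triad, the tonic is Bb and the mode is major.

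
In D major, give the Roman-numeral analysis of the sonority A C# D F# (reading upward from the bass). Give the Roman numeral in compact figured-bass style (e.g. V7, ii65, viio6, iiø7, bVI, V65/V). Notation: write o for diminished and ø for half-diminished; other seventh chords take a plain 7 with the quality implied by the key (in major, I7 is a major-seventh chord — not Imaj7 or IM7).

The pitches D-F#-A-C# form a major seventh chord rooted on D.
D is scale degree 1 in D major, and a major seventh chord on that degree is written I7.
With A in the bass the chord is in second inversion, so the figured bass is 43.

I43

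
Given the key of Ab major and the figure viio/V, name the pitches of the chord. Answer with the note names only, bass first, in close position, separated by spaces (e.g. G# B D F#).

viio/V is a secondary leading-tone chord. The target V is Eb in Ab major; the applied chord is rooted a semitone below, on D.
Building a diminished triad on D gives D-F-Ab.

D F Ab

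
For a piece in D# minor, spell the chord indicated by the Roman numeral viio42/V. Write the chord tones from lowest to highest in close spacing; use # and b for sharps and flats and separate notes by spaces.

The slash marks an applied leading-tone chord: viio of V. In D# minor, V is A#, so the leading tone to it is G##, a half step below.
Building a fully diminished seventh chord on G## gives G##-B#-D#-F#.
With the 42 figure the chord is in third inversion; from the bass F# upward in close position it reads F#-G##-B#-D#.

F# G## B# D#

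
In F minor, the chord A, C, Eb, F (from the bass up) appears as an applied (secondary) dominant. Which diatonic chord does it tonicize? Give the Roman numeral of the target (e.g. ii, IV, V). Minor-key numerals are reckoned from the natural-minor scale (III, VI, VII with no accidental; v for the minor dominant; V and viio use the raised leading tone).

iv

The chord is a dominant seventh chord on F.
A dominant resolves down a perfect fifth: F → Bb. In F minor, Bb is scale degree 4, i.e. iv.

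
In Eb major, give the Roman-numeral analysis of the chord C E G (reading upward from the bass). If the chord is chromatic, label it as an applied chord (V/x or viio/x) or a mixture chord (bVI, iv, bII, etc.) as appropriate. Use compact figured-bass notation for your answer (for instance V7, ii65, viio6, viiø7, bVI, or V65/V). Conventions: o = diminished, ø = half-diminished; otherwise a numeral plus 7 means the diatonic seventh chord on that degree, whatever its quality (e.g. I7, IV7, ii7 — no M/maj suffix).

V/ii

The pitches C-E-G form a major triad rooted on C.
C is not a diatonic chord root with this quality in Eb major, but it lies a perfect fifth above F (ii), so the chord functions as an applied dominant of ii.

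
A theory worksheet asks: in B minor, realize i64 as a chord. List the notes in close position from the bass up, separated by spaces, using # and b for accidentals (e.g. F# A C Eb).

F# B D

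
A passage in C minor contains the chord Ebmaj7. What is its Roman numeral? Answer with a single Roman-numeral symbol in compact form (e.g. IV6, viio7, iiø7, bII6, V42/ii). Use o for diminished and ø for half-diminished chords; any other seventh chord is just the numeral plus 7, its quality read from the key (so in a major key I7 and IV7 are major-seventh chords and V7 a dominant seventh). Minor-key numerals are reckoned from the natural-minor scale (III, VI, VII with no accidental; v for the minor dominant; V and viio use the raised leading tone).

The pitches Eb-G-Bb-D form a major seventh chord rooted on Eb.
Eb is scale degree 3 in C minor, and a major seventh chord on that degree is written III7.

III7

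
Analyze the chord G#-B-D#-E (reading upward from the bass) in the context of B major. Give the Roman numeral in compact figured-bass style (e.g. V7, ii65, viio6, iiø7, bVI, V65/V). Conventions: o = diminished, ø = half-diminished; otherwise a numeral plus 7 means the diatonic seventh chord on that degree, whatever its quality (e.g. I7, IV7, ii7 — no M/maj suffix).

The pitches E-G#-B-D# form a major seventh chord rooted on E.
E is scale degree 4 in B major, and a major seventh chord on that degree is written IV7.
With G# in the bass the chord is in first inversion, so the figured bass is 65.

IV65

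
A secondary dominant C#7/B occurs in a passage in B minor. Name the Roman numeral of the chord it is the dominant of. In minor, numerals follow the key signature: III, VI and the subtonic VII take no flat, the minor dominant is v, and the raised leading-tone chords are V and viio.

V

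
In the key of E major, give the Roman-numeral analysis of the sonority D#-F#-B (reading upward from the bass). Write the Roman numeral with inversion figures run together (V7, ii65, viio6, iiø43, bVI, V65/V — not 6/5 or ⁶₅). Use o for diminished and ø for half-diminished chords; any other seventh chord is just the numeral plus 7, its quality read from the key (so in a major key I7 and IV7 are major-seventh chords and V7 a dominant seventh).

V6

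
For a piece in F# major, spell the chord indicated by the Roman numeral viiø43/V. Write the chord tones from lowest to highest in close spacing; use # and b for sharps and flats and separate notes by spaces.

F# A# B# D#

The slash marks an applied leading-tone chord: viio of V. In F# major, V is C#, so the leading tone to it is B#, a half step below.
Building a half-diminished seventh chord on B# gives B#-D#-F#-A#.
The figured bass 43 indicates second inversion, placing the fifth (F#) in the bass: F#-A#-B#-D#.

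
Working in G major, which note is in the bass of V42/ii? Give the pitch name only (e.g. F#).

D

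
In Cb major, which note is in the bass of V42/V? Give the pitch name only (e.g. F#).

The applied chord V42/V is rooted on Db: Db-F-Ab-Cb.
The figure 42 means third inversion — the seventh is in the bass.

Cb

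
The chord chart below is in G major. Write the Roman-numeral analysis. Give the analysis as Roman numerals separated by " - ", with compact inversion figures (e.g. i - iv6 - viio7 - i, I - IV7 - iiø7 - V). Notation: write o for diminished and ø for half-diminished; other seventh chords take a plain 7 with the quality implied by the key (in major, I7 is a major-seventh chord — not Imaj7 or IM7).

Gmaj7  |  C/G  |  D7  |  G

I7 - IV64 - V7 - I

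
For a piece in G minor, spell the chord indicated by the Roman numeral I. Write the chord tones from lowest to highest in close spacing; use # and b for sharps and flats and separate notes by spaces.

I is the major tonic (Picardy third), borrowed from the parallel major. In G minor that root is G.
So the chord is G-B-D.

G B D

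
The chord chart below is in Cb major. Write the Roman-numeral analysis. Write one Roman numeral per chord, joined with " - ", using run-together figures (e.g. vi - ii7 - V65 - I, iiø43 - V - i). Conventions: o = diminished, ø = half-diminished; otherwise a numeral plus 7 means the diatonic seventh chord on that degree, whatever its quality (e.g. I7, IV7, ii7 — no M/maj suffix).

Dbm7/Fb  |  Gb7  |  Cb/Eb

ii65 - V7 - I6

Dbm7/Fb: minor seventh chord on Db = scale degree 2 → ii65.
Gb7 has root Gb, degree 5 in Cb major, so V7.
Cb/Eb: root Cb is the tonic; major triad there is I6.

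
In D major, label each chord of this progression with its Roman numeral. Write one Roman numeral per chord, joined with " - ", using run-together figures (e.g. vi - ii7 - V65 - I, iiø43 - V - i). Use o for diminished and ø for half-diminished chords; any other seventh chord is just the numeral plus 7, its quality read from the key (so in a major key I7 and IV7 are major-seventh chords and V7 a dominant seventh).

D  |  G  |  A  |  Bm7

I - IV - V - vi7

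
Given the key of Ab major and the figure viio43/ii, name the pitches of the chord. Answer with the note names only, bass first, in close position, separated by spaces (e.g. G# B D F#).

Eb Gb A C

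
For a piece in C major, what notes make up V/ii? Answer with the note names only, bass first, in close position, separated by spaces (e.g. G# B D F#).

The slash means an applied dominant: we want the dominant of ii. In C major, ii is D minor, and its dominant is built on A.
Building a major triad on A gives A-C#-E.

A C# E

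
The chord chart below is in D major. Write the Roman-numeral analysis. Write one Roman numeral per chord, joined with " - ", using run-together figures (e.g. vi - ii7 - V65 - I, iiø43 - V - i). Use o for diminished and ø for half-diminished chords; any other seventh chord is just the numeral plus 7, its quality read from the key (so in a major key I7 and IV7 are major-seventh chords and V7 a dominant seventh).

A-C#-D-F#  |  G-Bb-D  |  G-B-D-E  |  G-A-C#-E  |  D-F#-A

A-C#-D-F#: major seventh chord on D = scale degree 1 → I43.
G-Bb-D: minor triad on G — chromatic; iv (borrowed from the parallel minor).
G-B-D-E has root E, degree 2 in D major, so ii65.
G-A-C#-E has root A, degree 5 in D major, so V42.
D-F#-A: root D is the tonic; major triad there is I.

I43 - iv - ii65 - V42 - I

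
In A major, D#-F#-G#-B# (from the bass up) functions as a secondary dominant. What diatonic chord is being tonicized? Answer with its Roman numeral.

The chord is a dominant seventh chord on G#.
A dominant resolves down a perfect fifth: G# → C#. In A major, C# is scale degree 3, i.e. iii.

iii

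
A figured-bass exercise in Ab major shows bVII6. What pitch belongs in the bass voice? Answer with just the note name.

Bb

bVII in Ab major has root Gb; the chord is Gb-Bb-Db.
The figure 6 means first inversion — the third is in the bass.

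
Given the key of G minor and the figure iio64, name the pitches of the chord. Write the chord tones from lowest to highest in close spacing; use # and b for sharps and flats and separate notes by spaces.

Eb A C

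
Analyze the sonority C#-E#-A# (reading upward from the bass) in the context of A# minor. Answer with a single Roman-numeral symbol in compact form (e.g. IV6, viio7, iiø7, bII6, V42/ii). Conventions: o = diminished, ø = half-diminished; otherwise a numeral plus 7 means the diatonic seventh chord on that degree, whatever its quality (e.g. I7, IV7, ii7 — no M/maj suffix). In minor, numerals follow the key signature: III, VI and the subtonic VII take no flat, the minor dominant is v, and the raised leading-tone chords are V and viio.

i6

The pitches A#-C#-E# form a minor triad rooted on A#.
In A# minor, A# is the tonic; the diatonic minor triad there is i.
With C# in the bass the chord is in first inversion, so the figured bass is 6.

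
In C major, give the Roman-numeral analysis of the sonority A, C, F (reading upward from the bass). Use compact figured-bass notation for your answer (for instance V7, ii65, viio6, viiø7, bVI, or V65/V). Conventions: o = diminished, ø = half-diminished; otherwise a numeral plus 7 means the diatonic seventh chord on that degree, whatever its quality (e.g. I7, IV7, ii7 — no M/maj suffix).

Stacked in thirds the chord is F-A-C: a major triad on F.
In C major, F is the subdominant; the diatonic major triad there is IV.
With A in the bass the chord is in first inversion, so the figured bass is 6.

IV6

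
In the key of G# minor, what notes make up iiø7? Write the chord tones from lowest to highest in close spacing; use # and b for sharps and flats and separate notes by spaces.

A# C# E G#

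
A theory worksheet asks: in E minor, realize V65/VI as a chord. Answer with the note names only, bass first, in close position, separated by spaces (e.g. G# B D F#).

B D F G

V65/VI is a secondary dominant — the dominant seventh of VI. VI in E minor is C, so the applied chord's root is G, a perfect fifth above.
Building a dominant seventh chord on G gives G-B-D-F.
With the 65 figure the chord is in first inversion; from the bass B upward in close position it reads B-D-F-G.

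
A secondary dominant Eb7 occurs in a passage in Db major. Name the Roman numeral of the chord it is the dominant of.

V

The chord is a dominant seventh chord on Eb.
A dominant resolves down a perfect fifth: Eb → Ab. In Db major, Ab is scale degree 5, i.e. V.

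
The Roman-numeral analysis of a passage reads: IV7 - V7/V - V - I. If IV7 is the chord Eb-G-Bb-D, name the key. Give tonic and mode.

IV7 is given as Eb-G-Bb-D — a major seventh chord with root Eb.
If Eb is scale degree 4 and the mode makes that degree carry a major seventh chord, the tonic is Bb and the mode is major.

Bb major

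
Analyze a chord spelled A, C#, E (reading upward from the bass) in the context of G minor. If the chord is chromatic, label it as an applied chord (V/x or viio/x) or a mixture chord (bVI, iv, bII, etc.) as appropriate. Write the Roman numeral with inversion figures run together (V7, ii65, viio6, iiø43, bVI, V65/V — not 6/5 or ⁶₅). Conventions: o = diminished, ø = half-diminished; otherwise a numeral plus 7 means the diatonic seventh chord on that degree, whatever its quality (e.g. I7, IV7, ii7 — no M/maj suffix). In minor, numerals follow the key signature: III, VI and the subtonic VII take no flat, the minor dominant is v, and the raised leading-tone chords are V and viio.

V/V

The pitches A-C#-E form a major triad rooted on A.
A is not a diatonic chord root with this quality in G minor, but it lies a perfect fifth above D (V), so the chord functions as an applied dominant of V.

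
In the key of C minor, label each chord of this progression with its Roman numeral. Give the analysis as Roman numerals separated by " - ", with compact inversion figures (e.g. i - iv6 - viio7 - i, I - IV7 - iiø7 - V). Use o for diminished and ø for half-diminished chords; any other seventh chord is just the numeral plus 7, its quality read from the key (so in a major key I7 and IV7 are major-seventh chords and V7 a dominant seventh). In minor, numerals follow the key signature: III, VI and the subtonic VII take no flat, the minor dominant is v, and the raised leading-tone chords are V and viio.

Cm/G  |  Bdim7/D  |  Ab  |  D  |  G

Cm/G: minor triad on C = scale degree 1 → i64.
Bdim7/D: fully diminished seventh chord on B = scale degree 7 → viio65.
Ab: root Ab is the submediant; major triad there is VI.
D: a major triad on D, the applied dominant of V → V/V.
G has root G, degree 5 in C minor, so V.

i64 - viio65 - VI - V/V - V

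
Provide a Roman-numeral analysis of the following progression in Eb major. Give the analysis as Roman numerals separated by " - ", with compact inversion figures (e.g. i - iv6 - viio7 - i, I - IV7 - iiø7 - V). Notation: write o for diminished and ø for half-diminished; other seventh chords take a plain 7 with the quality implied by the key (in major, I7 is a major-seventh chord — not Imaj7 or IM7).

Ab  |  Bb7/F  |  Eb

Ab has root Ab, degree 4 in Eb major, so IV.
Bb7/F has root Bb, degree 5 in Eb major, so V43.
Eb: root Eb is the tonic; major triad there is I.

IV - V43 - I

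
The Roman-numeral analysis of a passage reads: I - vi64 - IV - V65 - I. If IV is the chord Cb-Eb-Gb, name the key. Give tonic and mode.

Gb major

IV is given as Cb-Eb-Gb — a major triad with root Cb.
Counting down 3 scale steps from Cb places the tonic on Gb; a major triad on degree 4 is diatonic only in major.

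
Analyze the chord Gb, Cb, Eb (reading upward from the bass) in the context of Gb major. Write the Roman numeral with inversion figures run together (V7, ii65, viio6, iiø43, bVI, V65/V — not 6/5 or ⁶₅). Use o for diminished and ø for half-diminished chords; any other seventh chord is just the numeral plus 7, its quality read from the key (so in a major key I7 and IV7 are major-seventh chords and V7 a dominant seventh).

Stacked in thirds the chord is Cb-Eb-Gb: a major triad on Cb.
In Gb major, Cb is the subdominant; the diatonic major triad there is IV.
With Gb in the bass the chord is in second inversion, so the figured bass is 64.

IV64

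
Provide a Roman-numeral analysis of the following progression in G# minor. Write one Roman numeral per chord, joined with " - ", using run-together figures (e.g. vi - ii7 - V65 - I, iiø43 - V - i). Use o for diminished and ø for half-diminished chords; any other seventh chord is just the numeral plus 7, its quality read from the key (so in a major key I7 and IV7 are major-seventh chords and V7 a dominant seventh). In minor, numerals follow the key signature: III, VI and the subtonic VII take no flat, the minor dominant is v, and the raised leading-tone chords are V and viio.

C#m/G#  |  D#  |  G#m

iv64 - V - i

C#m/G#: minor triad on C# = scale degree 4 → iv64.
D# has root D#, degree 5 in G# minor, so V.
G#m: root G# is the tonic; minor triad there is i.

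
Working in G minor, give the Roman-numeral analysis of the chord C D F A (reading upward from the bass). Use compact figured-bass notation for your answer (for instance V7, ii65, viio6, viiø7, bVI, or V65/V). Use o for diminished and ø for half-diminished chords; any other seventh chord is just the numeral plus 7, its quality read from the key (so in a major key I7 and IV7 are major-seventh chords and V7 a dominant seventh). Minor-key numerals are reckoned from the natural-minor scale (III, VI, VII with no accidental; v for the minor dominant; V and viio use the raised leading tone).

v42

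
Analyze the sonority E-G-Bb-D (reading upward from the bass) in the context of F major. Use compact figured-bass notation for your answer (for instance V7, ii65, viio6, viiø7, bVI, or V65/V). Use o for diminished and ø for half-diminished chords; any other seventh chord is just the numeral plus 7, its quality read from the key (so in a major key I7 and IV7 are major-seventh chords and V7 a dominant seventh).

The pitches E-G-Bb-D form a half-diminished seventh chord rooted on E.
In F major, E is the leading tone; the diatonic half-diminished seventh chord there is viiø7.

viiø7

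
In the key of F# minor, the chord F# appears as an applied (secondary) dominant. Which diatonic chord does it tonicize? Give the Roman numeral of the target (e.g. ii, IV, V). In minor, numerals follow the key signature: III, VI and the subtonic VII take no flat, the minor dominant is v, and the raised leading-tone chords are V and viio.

iv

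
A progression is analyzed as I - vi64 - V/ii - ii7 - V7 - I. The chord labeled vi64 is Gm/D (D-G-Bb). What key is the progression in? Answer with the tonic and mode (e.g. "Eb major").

vi64 is given as D-G-Bb — a minor triad with root G.
vi64 on G implies G is the submediant; that puts the tonic at Bb, and the lowercase numeral fits major mode.

Bb major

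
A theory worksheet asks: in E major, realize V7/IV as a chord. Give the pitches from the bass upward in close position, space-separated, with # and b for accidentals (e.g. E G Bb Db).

E G# B D

V7/IV is a secondary dominant — the dominant seventh of IV. IV in E major is A, so the applied chord's root is E, a perfect fifth above.
Building a dominant seventh chord on E gives E-G#-B-D.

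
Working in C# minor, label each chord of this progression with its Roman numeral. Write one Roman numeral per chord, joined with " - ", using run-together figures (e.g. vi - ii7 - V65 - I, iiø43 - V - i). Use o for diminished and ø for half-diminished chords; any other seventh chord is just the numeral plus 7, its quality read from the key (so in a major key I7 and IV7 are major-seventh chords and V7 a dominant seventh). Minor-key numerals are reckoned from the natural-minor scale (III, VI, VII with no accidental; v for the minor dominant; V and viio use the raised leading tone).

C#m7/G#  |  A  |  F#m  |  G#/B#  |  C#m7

i43 - VI - iv - V6 - i7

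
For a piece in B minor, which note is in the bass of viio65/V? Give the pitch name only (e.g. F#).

The applied chord viio65/V is rooted on E#: E#-G#-B-D.
The figure 65 means first inversion — the third is in the bass.

G#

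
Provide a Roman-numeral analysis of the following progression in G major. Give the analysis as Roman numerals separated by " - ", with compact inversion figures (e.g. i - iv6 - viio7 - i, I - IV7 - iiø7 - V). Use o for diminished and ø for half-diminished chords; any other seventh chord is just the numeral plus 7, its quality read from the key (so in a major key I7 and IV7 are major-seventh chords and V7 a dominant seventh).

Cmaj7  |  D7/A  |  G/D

IV7 - V43 - I64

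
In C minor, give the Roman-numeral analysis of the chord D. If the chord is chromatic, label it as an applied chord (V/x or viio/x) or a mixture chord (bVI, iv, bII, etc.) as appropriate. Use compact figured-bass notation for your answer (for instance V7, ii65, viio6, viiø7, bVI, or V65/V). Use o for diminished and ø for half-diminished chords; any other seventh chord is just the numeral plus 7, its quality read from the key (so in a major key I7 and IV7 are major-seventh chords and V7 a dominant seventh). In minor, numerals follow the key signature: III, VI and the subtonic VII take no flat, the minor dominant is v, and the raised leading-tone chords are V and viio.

V/V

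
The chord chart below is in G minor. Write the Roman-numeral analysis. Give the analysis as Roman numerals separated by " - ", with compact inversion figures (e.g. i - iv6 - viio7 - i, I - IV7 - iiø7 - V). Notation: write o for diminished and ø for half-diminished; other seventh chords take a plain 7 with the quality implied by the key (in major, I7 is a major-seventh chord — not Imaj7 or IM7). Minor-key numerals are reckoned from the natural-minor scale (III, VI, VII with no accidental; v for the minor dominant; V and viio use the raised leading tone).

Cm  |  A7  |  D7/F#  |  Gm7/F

Cm has root C, degree 4 in G minor, so iv.
A7: chromatic; A is V of V, so V7/V.
D7/F#: root D is the dominant; dominant seventh chord there is V65.
Gm7/F: minor seventh chord on G = scale degree 1 → i42.

iv - V7/V - V65 - i42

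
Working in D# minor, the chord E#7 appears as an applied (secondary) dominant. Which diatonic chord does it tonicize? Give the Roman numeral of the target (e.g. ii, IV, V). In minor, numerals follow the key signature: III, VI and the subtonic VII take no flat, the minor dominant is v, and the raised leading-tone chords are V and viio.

V

The chord is a dominant seventh chord on E#.
A dominant resolves down a perfect fifth: E# → A#. In D# minor, A# is scale degree 5, i.e. V.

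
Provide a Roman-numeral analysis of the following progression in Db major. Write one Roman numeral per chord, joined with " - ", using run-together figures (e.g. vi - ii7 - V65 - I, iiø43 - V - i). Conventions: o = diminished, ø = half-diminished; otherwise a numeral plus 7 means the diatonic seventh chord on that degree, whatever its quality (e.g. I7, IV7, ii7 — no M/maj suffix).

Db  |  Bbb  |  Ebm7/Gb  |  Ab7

Db: major triad on Db = scale degree 1 → I.
Bbb: Bbb with this quality isn't in the key; it's bVI, borrowed from the parallel minor.
Ebm7/Gb: minor seventh chord on Eb = scale degree 2 → ii65.
Ab7 has root Ab, degree 5 in Db major, so V7.

I - bVI - ii65 - V7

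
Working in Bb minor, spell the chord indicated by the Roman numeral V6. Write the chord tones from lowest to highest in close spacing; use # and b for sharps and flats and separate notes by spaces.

In Bb minor, the fifth degree is F. The dominant is major (leading tone raised), so V is a major triad.
Stacking thirds from F gives F-A-C.
The figured bass 6 indicates first inversion, placing the third (A) in the bass: A-C-F.

A C F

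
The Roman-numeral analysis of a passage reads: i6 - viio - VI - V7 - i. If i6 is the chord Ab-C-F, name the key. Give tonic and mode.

F minor

i6 is given as Ab-C-F — a minor triad with root F.
If F is scale degree 1 and the mode makes that degree carry a minor triad, the tonic is F and the mode is minor.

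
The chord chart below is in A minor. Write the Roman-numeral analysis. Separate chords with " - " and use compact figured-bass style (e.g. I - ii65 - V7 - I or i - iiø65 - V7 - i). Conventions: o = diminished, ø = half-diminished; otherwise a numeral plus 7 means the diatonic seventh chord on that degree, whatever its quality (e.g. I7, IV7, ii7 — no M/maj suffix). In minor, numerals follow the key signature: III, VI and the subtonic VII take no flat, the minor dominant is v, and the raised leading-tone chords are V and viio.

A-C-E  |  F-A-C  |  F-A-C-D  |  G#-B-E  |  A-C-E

A-C-E has root A, degree 1 in A minor, so i.
F-A-C: major triad on F = scale degree 6 → VI.
F-A-C-D: root D is the subdominant; minor seventh chord there is iv65.
G#-B-E: major triad on E = scale degree 5 → V6.
A-C-E: root A is the tonic; minor triad there is i.

i - VI - iv65 - V6 - i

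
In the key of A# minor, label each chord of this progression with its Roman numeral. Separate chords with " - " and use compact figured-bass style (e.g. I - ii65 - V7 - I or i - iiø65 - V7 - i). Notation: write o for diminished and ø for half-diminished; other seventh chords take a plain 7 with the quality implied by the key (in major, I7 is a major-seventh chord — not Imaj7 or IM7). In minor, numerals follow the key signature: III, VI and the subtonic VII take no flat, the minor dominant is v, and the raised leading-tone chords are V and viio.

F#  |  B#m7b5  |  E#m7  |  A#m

VI - iiø7 - v7 - i

F#: root F# is the submediant; major triad there is VI.
B#m7b5: root B# is the supertonic; half-diminished seventh chord there is iiø7.
E#m7 has root E#, degree 5 in A# minor, so v7.
A#m has root A#, degree 1 in A# minor, so i.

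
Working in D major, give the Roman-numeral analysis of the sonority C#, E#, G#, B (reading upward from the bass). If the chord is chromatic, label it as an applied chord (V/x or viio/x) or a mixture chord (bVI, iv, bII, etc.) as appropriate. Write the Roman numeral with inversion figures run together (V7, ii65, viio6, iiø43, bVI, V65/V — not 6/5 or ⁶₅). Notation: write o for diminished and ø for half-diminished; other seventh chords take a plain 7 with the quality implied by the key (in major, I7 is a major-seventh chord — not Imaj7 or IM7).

V7/iii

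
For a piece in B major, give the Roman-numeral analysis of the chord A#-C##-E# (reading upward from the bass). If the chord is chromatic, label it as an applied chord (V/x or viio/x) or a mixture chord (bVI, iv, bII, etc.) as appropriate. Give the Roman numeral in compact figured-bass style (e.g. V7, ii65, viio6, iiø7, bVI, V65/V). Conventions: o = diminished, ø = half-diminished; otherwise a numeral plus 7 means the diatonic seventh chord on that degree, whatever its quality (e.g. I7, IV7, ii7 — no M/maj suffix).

V/iii

The pitches A#-C##-E# form a major triad rooted on A#.
A# is not a diatonic chord root with this quality in B major, but it lies a perfect fifth above D# (iii), so the chord functions as an applied dominant of iii.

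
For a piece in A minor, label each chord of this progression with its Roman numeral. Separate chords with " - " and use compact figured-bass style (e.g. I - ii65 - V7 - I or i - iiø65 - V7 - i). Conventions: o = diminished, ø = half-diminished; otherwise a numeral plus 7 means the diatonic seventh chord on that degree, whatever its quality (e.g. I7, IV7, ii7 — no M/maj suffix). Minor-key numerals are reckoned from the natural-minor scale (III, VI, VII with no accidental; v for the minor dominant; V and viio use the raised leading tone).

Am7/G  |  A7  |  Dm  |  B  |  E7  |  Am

i42 - V7/iv - iv - V/V - V7 - i

Am7/G: root A is the tonic; minor seventh chord there is i42.
A7 is the secondary dominant of iv (dominant seventh chord on A): V7/iv.
Dm has root D, degree 4 in A minor, so iv.
B: a major triad on B, the applied dominant of V → V/V.
E7: dominant seventh chord on E = scale degree 5 → V7.
Am: root A is the tonic; minor triad there is i.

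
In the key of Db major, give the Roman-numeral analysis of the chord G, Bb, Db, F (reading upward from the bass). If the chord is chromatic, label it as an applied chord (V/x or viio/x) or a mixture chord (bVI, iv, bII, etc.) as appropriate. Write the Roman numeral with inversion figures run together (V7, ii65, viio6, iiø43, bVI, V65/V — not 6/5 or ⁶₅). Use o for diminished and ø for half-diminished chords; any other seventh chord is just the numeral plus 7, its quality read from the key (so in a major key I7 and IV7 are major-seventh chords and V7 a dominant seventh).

Stacked in thirds the chord is G-Bb-Db-F: a half-diminished seventh chord on G.
G sits a half step below Ab (V in Db major); a diminished chord there is the applied leading-tone chord of V.

viiø7/V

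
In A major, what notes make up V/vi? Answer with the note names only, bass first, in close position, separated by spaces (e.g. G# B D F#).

C# E# G#

The slash means an applied dominant: we want the dominant of vi. In A major, vi is F# minor, and its dominant is built on C#.
Building a major triad on C# gives C#-E#-G#.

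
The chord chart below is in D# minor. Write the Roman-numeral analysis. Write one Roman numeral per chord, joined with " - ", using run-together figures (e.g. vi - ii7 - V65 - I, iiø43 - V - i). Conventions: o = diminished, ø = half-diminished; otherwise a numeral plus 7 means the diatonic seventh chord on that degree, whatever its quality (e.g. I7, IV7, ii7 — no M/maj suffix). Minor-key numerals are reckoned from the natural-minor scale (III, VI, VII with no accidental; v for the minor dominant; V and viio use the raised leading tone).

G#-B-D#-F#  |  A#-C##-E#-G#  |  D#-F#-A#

iv7 - V7 - i

G#-B-D#-F#: minor seventh chord on G# = scale degree 4 → iv7.
A#-C##-E#-G#: dominant seventh chord on A# = scale degree 5 → V7.
D#-F#-A#: root D# is the tonic; minor triad there is i.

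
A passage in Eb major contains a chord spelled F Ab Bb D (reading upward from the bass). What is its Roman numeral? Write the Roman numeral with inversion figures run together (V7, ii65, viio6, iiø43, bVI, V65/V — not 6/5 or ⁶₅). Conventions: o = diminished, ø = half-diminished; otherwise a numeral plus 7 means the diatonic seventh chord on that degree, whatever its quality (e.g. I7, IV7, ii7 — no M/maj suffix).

V43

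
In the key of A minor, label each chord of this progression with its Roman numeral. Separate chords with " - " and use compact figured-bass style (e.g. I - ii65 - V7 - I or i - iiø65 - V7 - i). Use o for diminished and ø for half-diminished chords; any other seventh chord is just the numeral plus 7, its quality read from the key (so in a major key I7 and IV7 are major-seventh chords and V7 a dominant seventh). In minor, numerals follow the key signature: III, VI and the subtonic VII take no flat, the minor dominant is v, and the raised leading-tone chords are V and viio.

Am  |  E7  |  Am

i - V7 - i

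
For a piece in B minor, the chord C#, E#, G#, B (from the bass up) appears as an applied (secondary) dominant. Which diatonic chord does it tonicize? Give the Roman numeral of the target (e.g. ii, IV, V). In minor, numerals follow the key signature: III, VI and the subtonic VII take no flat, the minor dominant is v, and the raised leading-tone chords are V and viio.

The chord is a dominant seventh chord on C#.
A dominant resolves down a perfect fifth: C# → F#. In B minor, F# is scale degree 5, i.e. V.

V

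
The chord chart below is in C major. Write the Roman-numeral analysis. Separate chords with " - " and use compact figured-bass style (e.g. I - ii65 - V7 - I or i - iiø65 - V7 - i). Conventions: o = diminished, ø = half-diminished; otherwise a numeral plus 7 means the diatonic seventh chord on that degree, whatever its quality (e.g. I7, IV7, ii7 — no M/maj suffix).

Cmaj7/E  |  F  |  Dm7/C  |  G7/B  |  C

Cmaj7/E: root C is the tonic; major seventh chord there is I65.
F: root F is the subdominant; major triad there is IV.
Dm7/C: minor seventh chord on D = scale degree 2 → ii42.
G7/B: root G is the dominant; dominant seventh chord there is V65.
C has root C, degree 1 in C major, so I.

I65 - IV - ii42 - V65 - I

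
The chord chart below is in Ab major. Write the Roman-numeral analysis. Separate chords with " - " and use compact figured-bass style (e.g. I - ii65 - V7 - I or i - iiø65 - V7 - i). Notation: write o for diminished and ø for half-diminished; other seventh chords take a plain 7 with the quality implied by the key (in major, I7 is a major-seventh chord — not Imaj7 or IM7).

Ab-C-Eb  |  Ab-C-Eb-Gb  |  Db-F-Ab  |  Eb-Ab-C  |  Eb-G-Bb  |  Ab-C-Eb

I - V7/IV - IV - I64 - V - I

Ab-C-Eb: root Ab is the tonic; major triad there is I.
Ab-C-Eb-Gb is the secondary dominant of IV (dominant seventh chord on Ab): V7/IV.
Db-F-Ab has root Db, degree 4 in Ab major, so IV.
Eb-Ab-C has root Ab, degree 1 in Ab major, so I64.
Eb-G-Bb: major triad on Eb = scale degree 5 → V.
Ab-C-Eb has root Ab, degree 1 in Ab major, so I.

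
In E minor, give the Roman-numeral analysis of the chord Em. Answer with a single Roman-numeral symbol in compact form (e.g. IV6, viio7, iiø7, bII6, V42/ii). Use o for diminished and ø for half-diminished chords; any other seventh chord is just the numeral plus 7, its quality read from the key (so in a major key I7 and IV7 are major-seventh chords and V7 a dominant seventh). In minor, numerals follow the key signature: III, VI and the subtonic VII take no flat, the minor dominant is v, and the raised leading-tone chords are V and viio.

i

The pitches E-G-B form a minor triad rooted on E.
In E minor, E is the tonic; the diatonic minor triad there is i.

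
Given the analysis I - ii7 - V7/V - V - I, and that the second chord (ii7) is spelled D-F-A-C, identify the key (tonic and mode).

C major

The chord Dm7 is a minor seventh chord rooted on D; its label is ii7.
ii7 on D implies D is the supertonic; that puts the tonic at C, and the lowercase numeral fits major mode.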